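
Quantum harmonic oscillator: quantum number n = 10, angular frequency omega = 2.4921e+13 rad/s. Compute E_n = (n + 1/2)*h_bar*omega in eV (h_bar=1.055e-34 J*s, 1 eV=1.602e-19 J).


E = (n + 1/2) * h_bar * omega
= (10 + 0.5) * 1.055e-34 * 2.4921e+13
= 10.5 * 2.6292e-21
= 2.7606e-20 J
= 0.1723 eV

0.1723


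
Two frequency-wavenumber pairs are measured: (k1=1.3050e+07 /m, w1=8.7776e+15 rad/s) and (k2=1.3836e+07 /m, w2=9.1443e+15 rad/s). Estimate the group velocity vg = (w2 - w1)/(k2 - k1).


vg = (w2 - w1) / (k2 - k1)
= (9.1443e+15 - 8.7776e+15) / (1.3836e+07 - 1.3050e+07)
= 3.6670e+14 / 7.8600e+05
= 4.6654e+08 m/s

4.6654e+08


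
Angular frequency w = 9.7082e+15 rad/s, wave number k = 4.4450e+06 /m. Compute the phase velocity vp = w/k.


vp = w / k
= 9.7082e+15 / 4.4450e+06
= 2.1841e+09 m/s

2.1841e+09


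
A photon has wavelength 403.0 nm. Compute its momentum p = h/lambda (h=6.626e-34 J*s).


p = h / lambda
= 6.626e-34 / (403.0e-9)
= 6.626e-34 / 4.0300e-07
= 1.6442e-27 kg*m/s

1.6442e-27


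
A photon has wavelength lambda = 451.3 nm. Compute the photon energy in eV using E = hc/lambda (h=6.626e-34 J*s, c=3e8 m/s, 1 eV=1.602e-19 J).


E = hc / lambda
= (6.626e-34)(3e8) / (451.3e-9)
= 1.9878e-25 / 4.5130e-07
= 4.4046e-19 J
Converting to eV: 4.4046e-19 / 1.602e-19
= 2.7494 eV

2.7494


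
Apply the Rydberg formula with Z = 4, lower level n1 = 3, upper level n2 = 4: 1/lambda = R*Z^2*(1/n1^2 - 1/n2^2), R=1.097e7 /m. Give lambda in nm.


1/lambda = R * Z^2 * (1/n1^2 - 1/n2^2)
= 1.097e7 * 4^2 * (1/3^2 - 1/4^2)
= 1.097e7 * 16 * (0.111111 - 0.0625)
= 8.5322e+06 /m
lambda = 1 / 8.5322e+06
= 117.2028 nm

117.2028


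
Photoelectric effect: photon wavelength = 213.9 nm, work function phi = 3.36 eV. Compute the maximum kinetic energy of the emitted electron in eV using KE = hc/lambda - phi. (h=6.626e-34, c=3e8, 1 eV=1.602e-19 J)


E_photon = hc / lambda
= (6.626e-34)(3e8) / (213.9e-9)
= 9.2931e-19 J
= 5.801 eV
KE = E_photon - phi
= 5.801 - 3.36
= 2.441 eV

2.441


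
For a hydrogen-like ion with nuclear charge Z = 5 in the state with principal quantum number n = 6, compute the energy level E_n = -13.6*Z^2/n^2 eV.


E_n = -13.6 * Z^2 / n^2
= -13.6 * 5^2 / 6^2
= -13.6 * 25 / 36
= -9.4444 eV

-9.4444


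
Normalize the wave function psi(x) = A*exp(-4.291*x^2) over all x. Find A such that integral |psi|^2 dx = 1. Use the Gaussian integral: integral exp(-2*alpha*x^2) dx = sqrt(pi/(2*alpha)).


integral |psi|^2 dx = A^2 * sqrt(pi/(2*alpha)) = 1
A^2 = sqrt(2*alpha/pi)
= sqrt(2 * 4.291 / pi)
= 1.652796
A = sqrt(1.652796)
= 1.2856

1.2856


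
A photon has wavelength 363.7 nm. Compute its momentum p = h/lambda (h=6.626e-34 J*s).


p = h / lambda
= 6.626e-34 / (363.7e-9)
= 6.626e-34 / 3.6370e-07
= 1.8218e-27 kg*m/s

1.8218e-27


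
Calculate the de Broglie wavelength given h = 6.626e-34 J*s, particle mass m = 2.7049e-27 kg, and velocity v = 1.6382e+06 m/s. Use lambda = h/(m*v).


lambda = h / (m * v)
= 6.626e-34 / (2.7049e-27 * 1.6382e+06)
= 6.626e-34 / 4.4312e-21
= 1.4953e-13 m

1.4953e-13


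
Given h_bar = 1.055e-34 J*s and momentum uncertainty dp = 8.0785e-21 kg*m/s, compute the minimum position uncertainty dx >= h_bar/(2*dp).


dx = h_bar / (2 * dp)
= 1.055e-34 / (2 * 8.0785e-21)
= 1.055e-34 / 1.6157e-20
= 6.5297e-15 m

6.5297e-15


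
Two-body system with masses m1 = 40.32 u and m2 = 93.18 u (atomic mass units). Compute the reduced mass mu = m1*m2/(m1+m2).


mu = m1 * m2 / (m1 + m2)
= 40.32 * 93.18 / (40.32 + 93.18)
= 3757.0176 / 133.5
= 28.1425 u

28.1425


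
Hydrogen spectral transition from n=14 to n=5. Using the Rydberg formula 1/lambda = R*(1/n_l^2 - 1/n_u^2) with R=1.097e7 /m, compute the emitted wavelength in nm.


1/lambda = R * (1/n_l^2 - 1/n_u^2)
= 1.097e7 * (1/5^2 - 1/14^2)
= 1.097e7 * (0.04 - 0.005102)
= 1.097e7 * 0.034898
= 3.8283e+05 /m
lambda = 1 / 3.8283e+05 = 2612.1213 nm

2612.1213


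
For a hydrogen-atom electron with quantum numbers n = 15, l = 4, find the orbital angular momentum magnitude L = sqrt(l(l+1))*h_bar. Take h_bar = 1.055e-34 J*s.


L = sqrt(l*(l+1)) * h_bar
= sqrt(4 * 5) * 1.055e-34
= sqrt(20) * 1.055e-34
= 4.4721 * 1.055e-34
= 4.7181e-34 J*s

4.7181e-34


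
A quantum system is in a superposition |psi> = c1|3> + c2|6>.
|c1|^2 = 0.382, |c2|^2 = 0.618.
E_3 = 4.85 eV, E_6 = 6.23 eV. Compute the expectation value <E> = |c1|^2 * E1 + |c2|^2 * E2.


<E> = |c1|^2 * E1 + |c2|^2 * E2
= 0.382 * 4.85 + 0.618 * 6.23
= 1.8527 + 3.8501
= 5.7028 eV

5.7028


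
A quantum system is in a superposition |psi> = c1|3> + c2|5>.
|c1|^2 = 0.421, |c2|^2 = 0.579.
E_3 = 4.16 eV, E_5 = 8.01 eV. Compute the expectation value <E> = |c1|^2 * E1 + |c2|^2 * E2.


<E> = |c1|^2 * E1 + |c2|^2 * E2
= 0.421 * 4.16 + 0.579 * 8.01
= 1.7514 + 4.6378
= 6.3891 eV

6.3891


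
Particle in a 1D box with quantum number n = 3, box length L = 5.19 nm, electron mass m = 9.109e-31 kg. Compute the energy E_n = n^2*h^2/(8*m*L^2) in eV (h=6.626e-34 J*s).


E = n^2 * h^2 / (8 * m * L^2)
= 3^2 * (6.626e-34)^2 / (8 * 9.109e-31 * (5.19e-9)^2)
= 9 * 4.3904e-67 / (8 * 9.109e-31 * 2.6936e-17)
= 2.0130e-20 J
= 0.1257 eV

0.1257


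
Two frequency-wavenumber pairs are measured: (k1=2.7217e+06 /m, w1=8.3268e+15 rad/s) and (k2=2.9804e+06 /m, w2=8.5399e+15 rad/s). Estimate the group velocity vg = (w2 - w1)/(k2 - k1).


vg = (w2 - w1) / (k2 - k1)
= (8.5399e+15 - 8.3268e+15) / (2.9804e+06 - 2.7217e+06)
= 2.1310e+14 / 2.5870e+05
= 8.2373e+08 m/s

8.2373e+08


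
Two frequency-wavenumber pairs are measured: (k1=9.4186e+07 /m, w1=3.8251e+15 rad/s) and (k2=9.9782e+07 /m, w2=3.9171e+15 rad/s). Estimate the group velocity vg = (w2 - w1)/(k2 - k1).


vg = (w2 - w1) / (k2 - k1)
= (3.9171e+15 - 3.8251e+15) / (9.9782e+07 - 9.4186e+07)
= 9.2000e+13 / 5.5960e+06
= 1.6440e+07 m/s

1.6440e+07


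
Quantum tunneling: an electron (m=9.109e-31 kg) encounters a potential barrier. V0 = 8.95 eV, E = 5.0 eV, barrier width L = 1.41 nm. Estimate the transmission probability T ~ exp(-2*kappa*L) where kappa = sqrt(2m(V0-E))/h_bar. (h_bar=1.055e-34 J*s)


V0 - E = 3.95 eV = 6.3279e-19 J
kappa = sqrt(2 * m * (V0-E)) / h_bar
= sqrt(2 * 9.109e-31 * 6.3279e-19) / 1.055e-34
= 1.0177e+10 /m
2*kappa*L = 2 * 1.0177e+10 * 1.41e-9
= 28.6997
T = exp(-28.6997) = 3.434746e-13

3.434746e-13


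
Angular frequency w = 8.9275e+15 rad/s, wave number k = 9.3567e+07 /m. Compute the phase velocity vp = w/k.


vp = w / k
= 8.9275e+15 / 9.3567e+07
= 9.5413e+07 m/s

9.5413e+07


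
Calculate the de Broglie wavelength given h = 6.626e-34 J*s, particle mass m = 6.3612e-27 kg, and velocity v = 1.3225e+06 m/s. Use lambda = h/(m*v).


lambda = h / (m * v)
= 6.626e-34 / (6.3612e-27 * 1.3225e+06)
= 6.626e-34 / 8.4127e-21
= 7.8762e-14 m

7.8762e-14


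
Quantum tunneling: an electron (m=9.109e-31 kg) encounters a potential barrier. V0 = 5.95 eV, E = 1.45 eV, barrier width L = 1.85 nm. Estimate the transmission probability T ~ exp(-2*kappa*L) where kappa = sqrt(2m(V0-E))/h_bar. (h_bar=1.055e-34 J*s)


V0 - E = 4.5 eV = 7.2090e-19 J
kappa = sqrt(2 * m * (V0-E)) / h_bar
= sqrt(2 * 9.109e-31 * 7.2090e-19) / 1.055e-34
= 1.0863e+10 /m
2*kappa*L = 2 * 1.0863e+10 * 1.85e-9
= 40.1918
T = exp(-40.1918) = 3.507005e-18

3.507005e-18


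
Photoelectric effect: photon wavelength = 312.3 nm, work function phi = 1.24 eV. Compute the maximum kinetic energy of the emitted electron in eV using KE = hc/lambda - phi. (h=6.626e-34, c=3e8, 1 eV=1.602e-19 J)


E_photon = hc / lambda
= (6.626e-34)(3e8) / (312.3e-9)
= 6.3650e-19 J
= 3.9732 eV
KE = E_photon - phi
= 3.9732 - 1.24
= 2.7332 eV

2.7332


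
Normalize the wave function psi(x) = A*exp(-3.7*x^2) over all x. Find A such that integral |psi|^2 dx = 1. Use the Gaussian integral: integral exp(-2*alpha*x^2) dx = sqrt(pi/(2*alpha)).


integral |psi|^2 dx = A^2 * sqrt(pi/(2*alpha)) = 1
A^2 = sqrt(2*alpha/pi)
= sqrt(2 * 3.7 / pi)
= 1.534762
A = sqrt(1.534762)
= 1.2389

1.2389


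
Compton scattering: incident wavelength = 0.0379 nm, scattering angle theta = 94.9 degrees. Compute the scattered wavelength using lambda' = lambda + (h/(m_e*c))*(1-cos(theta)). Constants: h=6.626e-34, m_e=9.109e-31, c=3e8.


Compton wavelength: h/(m_e*c) = 2.4247e-12 m
d_lambda = 2.4247e-12 * (1 - cos(94.9 deg))
= 2.4247e-12 * 1.085417
= 2.6318e-12 m = 0.002632 nm
lambda' = 0.0379 + 0.002632
= 0.040532 nm

0.040532


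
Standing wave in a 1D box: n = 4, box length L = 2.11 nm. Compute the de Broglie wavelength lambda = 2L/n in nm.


lambda = 2L / n
= 2 * 2.11 / 4
= 4.22 / 4
= 1.055 nm

1.055


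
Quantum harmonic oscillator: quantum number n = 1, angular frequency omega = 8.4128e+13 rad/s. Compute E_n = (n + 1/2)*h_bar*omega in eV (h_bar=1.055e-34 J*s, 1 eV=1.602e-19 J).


E = (n + 1/2) * h_bar * omega
= (1 + 0.5) * 1.055e-34 * 8.4128e+13
= 1.5 * 8.8755e-21
= 1.3313e-20 J
= 0.0831 eV

0.0831


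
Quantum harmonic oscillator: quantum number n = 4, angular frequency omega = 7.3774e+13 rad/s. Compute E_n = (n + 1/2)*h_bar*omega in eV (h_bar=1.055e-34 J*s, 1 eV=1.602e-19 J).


E = (n + 1/2) * h_bar * omega
= (4 + 0.5) * 1.055e-34 * 7.3774e+13
= 4.5 * 7.7832e-21
= 3.5024e-20 J
= 0.2186 eV

0.2186


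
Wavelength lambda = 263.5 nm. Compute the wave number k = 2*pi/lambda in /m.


k = 2 * pi / lambda
= 6.2832 / (263.5e-9)
= 6.2832 / 2.6350e-07
= 2.3845e+07 /m

2.3845e+07


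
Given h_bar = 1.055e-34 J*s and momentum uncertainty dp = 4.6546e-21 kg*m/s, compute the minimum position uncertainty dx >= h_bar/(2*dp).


dx = h_bar / (2 * dp)
= 1.055e-34 / (2 * 4.6546e-21)
= 1.055e-34 / 9.3092e-21
= 1.1333e-14 m

1.1333e-14


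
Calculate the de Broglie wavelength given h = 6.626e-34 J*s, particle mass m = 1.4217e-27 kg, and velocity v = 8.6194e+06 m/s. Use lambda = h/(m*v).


lambda = h / (m * v)
= 6.626e-34 / (1.4217e-27 * 8.6194e+06)
= 6.626e-34 / 1.2254e-20
= 5.4071e-14 m

5.4071e-14


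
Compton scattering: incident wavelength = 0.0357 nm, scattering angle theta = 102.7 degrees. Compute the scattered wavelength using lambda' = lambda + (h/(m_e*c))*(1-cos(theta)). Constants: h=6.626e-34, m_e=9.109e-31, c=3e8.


Compton wavelength: h/(m_e*c) = 2.4247e-12 m
d_lambda = 2.4247e-12 * (1 - cos(102.7 deg))
= 2.4247e-12 * 1.219846
= 2.9578e-12 m = 0.002958 nm
lambda' = 0.0357 + 0.002958
= 0.038658 nm

0.038658


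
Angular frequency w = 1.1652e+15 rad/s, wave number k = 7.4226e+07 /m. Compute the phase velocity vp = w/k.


vp = w / k
= 1.1652e+15 / 7.4226e+07
= 1.5698e+07 m/s

1.5698e+07


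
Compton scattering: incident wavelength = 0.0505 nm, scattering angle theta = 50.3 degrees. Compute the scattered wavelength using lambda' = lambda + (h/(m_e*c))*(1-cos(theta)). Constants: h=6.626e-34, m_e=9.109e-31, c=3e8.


Compton wavelength: h/(m_e*c) = 2.4247e-12 m
d_lambda = 2.4247e-12 * (1 - cos(50.3 deg))
= 2.4247e-12 * 0.361232
= 8.7588e-13 m = 0.000876 nm
lambda' = 0.0505 + 0.000876
= 0.051376 nm

0.051376


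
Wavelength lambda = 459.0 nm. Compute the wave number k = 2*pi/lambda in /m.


k = 2 * pi / lambda
= 6.2832 / (459.0e-9)
= 6.2832 / 4.5900e-07
= 1.3689e+07 /m

1.3689e+07


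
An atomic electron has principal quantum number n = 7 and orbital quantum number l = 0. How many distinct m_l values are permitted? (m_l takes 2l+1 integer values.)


m_l ranges from -l to +l in integer steps
So m_l goes from -0 to +0
Count = 2l + 1 = 2*0 + 1
= 1

1


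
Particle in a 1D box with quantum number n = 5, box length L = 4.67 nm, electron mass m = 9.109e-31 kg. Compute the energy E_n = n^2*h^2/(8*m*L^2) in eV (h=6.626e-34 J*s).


E = n^2 * h^2 / (8 * m * L^2)
= 5^2 * (6.626e-34)^2 / (8 * 9.109e-31 * (4.67e-9)^2)
= 25 * 4.3904e-67 / (8 * 9.109e-31 * 2.1809e-17)
= 6.9063e-20 J
= 0.4311 eV

0.4311


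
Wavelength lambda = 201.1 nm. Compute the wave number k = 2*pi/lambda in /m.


k = 2 * pi / lambda
= 6.2832 / (201.1e-9)
= 6.2832 / 2.0110e-07
= 3.1244e+07 /m

3.1244e+07


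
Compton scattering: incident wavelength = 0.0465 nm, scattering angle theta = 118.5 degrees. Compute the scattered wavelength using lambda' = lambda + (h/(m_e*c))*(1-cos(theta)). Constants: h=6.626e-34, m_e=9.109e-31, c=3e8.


Compton wavelength: h/(m_e*c) = 2.4247e-12 m
d_lambda = 2.4247e-12 * (1 - cos(118.5 deg))
= 2.4247e-12 * 1.477159
= 3.5817e-12 m = 0.003582 nm
lambda' = 0.0465 + 0.003582
= 0.050082 nm

0.050082


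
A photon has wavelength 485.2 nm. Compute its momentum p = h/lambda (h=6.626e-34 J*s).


p = h / lambda
= 6.626e-34 / (485.2e-9)
= 6.626e-34 / 4.8520e-07
= 1.3656e-27 kg*m/s

1.3656e-27


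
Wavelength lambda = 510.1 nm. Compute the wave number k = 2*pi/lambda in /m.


k = 2 * pi / lambda
= 6.2832 / (510.1e-9)
= 6.2832 / 5.1010e-07
= 1.2318e+07 /m

1.2318e+07


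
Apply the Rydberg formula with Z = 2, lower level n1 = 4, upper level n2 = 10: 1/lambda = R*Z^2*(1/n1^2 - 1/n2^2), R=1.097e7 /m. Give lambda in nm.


1/lambda = R * Z^2 * (1/n1^2 - 1/n2^2)
= 1.097e7 * 2^2 * (1/4^2 - 1/10^2)
= 1.097e7 * 4 * (0.0625 - 0.01)
= 2.3037e+06 /m
lambda = 1 / 2.3037e+06
= 434.0843 nm

434.0843


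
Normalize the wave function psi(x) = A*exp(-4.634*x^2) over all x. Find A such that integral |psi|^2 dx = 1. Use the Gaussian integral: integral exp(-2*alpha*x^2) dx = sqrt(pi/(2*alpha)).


integral |psi|^2 dx = A^2 * sqrt(pi/(2*alpha)) = 1
A^2 = sqrt(2*alpha/pi)
= sqrt(2 * 4.634 / pi)
= 1.717584
A = sqrt(1.717584)
= 1.3106

1.3106


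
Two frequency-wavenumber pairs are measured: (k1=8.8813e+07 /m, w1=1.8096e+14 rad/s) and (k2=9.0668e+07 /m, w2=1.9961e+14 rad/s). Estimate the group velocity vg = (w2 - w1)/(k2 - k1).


vg = (w2 - w1) / (k2 - k1)
= (1.9961e+14 - 1.8096e+14) / (9.0668e+07 - 8.8813e+07)
= 1.8650e+13 / 1.8550e+06
= 1.0054e+07 m/s

1.0054e+07


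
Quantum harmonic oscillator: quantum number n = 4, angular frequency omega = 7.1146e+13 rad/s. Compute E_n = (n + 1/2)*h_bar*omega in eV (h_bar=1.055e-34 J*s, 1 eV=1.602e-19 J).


E = (n + 1/2) * h_bar * omega
= (4 + 0.5) * 1.055e-34 * 7.1146e+13
= 4.5 * 7.5059e-21
= 3.3777e-20 J
= 0.2108 eV

0.2108


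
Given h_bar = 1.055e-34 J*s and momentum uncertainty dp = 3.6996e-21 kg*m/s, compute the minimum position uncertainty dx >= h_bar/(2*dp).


dx = h_bar / (2 * dp)
= 1.055e-34 / (2 * 3.6996e-21)
= 1.055e-34 / 7.3992e-21
= 1.4258e-14 m

1.4258e-14


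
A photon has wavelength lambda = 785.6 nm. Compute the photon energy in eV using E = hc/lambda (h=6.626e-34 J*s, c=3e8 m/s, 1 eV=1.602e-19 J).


E = hc / lambda
= (6.626e-34)(3e8) / (785.6e-9)
= 1.9878e-25 / 7.8560e-07
= 2.5303e-19 J
Converting to eV: 2.5303e-19 / 1.602e-19
= 1.5795 eV

1.5795


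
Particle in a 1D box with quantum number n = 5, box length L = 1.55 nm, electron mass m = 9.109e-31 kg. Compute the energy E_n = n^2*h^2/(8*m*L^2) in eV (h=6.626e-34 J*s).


E = n^2 * h^2 / (8 * m * L^2)
= 5^2 * (6.626e-34)^2 / (8 * 9.109e-31 * (1.55e-9)^2)
= 25 * 4.3904e-67 / (8 * 9.109e-31 * 2.4025e-18)
= 6.2693e-19 J
= 3.9134 eV

3.9134


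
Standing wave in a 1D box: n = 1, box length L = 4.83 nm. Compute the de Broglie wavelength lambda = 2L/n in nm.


lambda = 2L / n
= 2 * 4.83 / 1
= 9.66 / 1
= 9.66 nm

9.66


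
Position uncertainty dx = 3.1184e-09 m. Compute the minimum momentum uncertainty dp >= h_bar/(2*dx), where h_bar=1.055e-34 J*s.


dp = h_bar / (2 * dx)
= 1.055e-34 / (2 * 3.1184e-09)
= 1.055e-34 / 6.2368e-09
= 1.6916e-26 kg*m/s

1.6916e-26


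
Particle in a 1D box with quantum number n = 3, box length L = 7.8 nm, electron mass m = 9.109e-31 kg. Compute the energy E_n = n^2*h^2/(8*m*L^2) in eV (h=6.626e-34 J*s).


E = n^2 * h^2 / (8 * m * L^2)
= 3^2 * (6.626e-34)^2 / (8 * 9.109e-31 * (7.8e-9)^2)
= 9 * 4.3904e-67 / (8 * 9.109e-31 * 6.0840e-17)
= 8.9124e-21 J
= 0.0556 eV

0.0556


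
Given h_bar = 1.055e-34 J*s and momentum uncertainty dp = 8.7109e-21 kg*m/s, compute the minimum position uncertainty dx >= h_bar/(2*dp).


dx = h_bar / (2 * dp)
= 1.055e-34 / (2 * 8.7109e-21)
= 1.055e-34 / 1.7422e-20
= 6.0556e-15 m

6.0556e-15


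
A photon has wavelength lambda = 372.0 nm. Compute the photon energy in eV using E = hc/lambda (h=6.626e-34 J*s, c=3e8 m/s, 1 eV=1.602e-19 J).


E = hc / lambda
= (6.626e-34)(3e8) / (372.0e-9)
= 1.9878e-25 / 3.7200e-07
= 5.3435e-19 J
Converting to eV: 5.3435e-19 / 1.602e-19
= 3.3355 eV

3.3355


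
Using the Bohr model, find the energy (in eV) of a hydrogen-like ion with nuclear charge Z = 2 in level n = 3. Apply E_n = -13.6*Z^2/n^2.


E_n = -13.6 * Z^2 / n^2
= -13.6 * 2^2 / 3^2
= -13.6 * 4 / 9
= -6.0444 eV

-6.0444


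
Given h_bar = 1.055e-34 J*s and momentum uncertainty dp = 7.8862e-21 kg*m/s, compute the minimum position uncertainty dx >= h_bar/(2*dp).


dx = h_bar / (2 * dp)
= 1.055e-34 / (2 * 7.8862e-21)
= 1.055e-34 / 1.5772e-20
= 6.6889e-15 m

6.6889e-15


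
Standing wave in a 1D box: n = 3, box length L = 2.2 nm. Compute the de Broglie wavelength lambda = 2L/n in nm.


lambda = 2L / n
= 2 * 2.2 / 3
= 4.4 / 3
= 1.4667 nm

1.4667


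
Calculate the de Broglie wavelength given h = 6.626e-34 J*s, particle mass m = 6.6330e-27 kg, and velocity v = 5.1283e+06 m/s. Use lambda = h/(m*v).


lambda = h / (m * v)
= 6.626e-34 / (6.6330e-27 * 5.1283e+06)
= 6.626e-34 / 3.4016e-20
= 1.9479e-14 m

1.9479e-14


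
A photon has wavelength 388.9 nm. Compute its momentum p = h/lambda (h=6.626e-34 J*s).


p = h / lambda
= 6.626e-34 / (388.9e-9)
= 6.626e-34 / 3.8890e-07
= 1.7038e-27 kg*m/s

1.7038e-27


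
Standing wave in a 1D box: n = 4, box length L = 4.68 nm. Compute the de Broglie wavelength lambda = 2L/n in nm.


lambda = 2L / n
= 2 * 4.68 / 4
= 9.36 / 4
= 2.34 nm

2.34


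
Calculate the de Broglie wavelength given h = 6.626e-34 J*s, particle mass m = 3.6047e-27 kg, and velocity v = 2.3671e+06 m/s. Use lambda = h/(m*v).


lambda = h / (m * v)
= 6.626e-34 / (3.6047e-27 * 2.3671e+06)
= 6.626e-34 / 8.5327e-21
= 7.7654e-14 m

7.7654e-14


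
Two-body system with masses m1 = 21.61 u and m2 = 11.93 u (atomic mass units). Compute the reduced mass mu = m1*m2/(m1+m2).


mu = m1 * m2 / (m1 + m2)
= 21.61 * 11.93 / (21.61 + 11.93)
= 257.8073 / 33.54
= 7.6866 u

7.6866


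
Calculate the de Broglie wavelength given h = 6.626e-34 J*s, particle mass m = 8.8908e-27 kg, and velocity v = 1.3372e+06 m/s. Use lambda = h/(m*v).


lambda = h / (m * v)
= 6.626e-34 / (8.8908e-27 * 1.3372e+06)
= 6.626e-34 / 1.1889e-20
= 5.5733e-14 m

5.5733e-14


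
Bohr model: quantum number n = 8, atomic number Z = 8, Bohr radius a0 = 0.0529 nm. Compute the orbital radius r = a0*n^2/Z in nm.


r = a0 * n^2 / Z
= 0.0529 * 8^2 / 8
= 0.0529 * 64 / 8
= 0.4232 nm

0.4232


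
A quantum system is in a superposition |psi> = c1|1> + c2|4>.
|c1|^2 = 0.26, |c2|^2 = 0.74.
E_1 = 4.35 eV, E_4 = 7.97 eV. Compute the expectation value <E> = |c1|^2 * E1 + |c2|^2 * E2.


<E> = |c1|^2 * E1 + |c2|^2 * E2
= 0.26 * 4.35 + 0.74 * 7.97
= 1.131 + 5.8978
= 7.0288 eV

7.0288


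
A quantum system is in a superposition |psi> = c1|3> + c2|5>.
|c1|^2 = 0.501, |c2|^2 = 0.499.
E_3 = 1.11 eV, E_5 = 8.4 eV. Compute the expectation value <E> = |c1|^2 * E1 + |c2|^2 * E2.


<E> = |c1|^2 * E1 + |c2|^2 * E2
= 0.501 * 1.11 + 0.499 * 8.4
= 0.5561 + 4.1916
= 4.7477 eV

4.7477


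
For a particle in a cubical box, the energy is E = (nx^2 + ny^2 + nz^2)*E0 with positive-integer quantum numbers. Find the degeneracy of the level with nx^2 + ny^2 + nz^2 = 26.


Enumerate all (nx, ny, nz) with nx^2 + ny^2 + nz^2 = 26:
(1,3,4)
(1,4,3)
(3,1,4)
(3,4,1)
(4,1,3)
(4,3,1)
Total degeneracy = 6

6


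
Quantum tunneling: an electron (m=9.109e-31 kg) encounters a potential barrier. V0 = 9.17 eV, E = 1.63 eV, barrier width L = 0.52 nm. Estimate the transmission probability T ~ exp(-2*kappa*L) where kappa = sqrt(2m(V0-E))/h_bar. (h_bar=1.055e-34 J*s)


V0 - E = 7.54 eV = 1.2079e-18 J
kappa = sqrt(2 * m * (V0-E)) / h_bar
= sqrt(2 * 9.109e-31 * 1.2079e-18) / 1.055e-34
= 1.4061e+10 /m
2*kappa*L = 2 * 1.4061e+10 * 0.52e-9
= 14.6234
T = exp(-14.6234) = 4.458010e-07

4.458010e-07


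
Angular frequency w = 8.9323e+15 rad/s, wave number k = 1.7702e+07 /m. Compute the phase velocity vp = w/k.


vp = w / k
= 8.9323e+15 / 1.7702e+07
= 5.0459e+08 m/s

5.0459e+08


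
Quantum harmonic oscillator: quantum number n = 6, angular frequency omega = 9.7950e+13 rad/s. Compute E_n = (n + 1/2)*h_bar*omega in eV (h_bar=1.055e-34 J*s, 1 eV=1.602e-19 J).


E = (n + 1/2) * h_bar * omega
= (6 + 0.5) * 1.055e-34 * 9.7950e+13
= 6.5 * 1.0334e-20
= 6.7169e-20 J
= 0.4193 eV

0.4193


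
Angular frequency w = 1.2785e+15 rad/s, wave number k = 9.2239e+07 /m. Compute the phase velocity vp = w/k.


vp = w / k
= 1.2785e+15 / 9.2239e+07
= 1.3861e+07 m/s

1.3861e+07


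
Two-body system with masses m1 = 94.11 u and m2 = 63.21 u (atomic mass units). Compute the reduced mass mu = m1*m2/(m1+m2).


mu = m1 * m2 / (m1 + m2)
= 94.11 * 63.21 / (94.11 + 63.21)
= 5948.6931 / 157.32
= 37.8127 u

37.8127


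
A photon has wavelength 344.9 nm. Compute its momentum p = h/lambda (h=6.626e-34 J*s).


p = h / lambda
= 6.626e-34 / (344.9e-9)
= 6.626e-34 / 3.4490e-07
= 1.9211e-27 kg*m/s

1.9211e-27


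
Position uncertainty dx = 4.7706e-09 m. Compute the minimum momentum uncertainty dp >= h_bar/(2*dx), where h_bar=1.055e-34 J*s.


dp = h_bar / (2 * dx)
= 1.055e-34 / (2 * 4.7706e-09)
= 1.055e-34 / 9.5412e-09
= 1.1057e-26 kg*m/s

1.1057e-26


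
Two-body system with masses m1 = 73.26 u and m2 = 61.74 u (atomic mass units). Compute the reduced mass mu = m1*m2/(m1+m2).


mu = m1 * m2 / (m1 + m2)
= 73.26 * 61.74 / (73.26 + 61.74)
= 4523.0724 / 135.0
= 33.5042 u

33.5042


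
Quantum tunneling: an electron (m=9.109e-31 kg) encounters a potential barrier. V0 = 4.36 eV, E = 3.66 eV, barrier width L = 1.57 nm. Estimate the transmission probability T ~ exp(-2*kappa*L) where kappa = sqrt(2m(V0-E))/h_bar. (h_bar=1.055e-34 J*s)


V0 - E = 0.7 eV = 1.1214e-19 J
kappa = sqrt(2 * m * (V0-E)) / h_bar
= sqrt(2 * 9.109e-31 * 1.1214e-19) / 1.055e-34
= 4.2843e+09 /m
2*kappa*L = 2 * 4.2843e+09 * 1.57e-9
= 13.4526
T = exp(-13.4526) = 1.437437e-06

1.437437e-06


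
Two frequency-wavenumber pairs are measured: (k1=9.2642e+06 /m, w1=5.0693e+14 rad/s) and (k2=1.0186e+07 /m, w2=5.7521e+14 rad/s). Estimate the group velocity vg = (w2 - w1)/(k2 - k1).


vg = (w2 - w1) / (k2 - k1)
= (5.7521e+14 - 5.0693e+14) / (1.0186e+07 - 9.2642e+06)
= 6.8280e+13 / 9.2180e+05
= 7.4072e+07 m/s

7.4072e+07


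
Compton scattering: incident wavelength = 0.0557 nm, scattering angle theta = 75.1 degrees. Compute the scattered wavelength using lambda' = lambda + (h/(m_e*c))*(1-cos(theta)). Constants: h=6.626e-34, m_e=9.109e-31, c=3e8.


Compton wavelength: h/(m_e*c) = 2.4247e-12 m
d_lambda = 2.4247e-12 * (1 - cos(75.1 deg))
= 2.4247e-12 * 0.742867
= 1.8012e-12 m = 0.001801 nm
lambda' = 0.0557 + 0.001801
= 0.057501 nm

0.057501


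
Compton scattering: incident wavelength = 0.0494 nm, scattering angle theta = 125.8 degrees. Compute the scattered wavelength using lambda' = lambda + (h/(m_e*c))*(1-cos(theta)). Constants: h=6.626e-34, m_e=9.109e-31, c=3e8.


Compton wavelength: h/(m_e*c) = 2.4247e-12 m
d_lambda = 2.4247e-12 * (1 - cos(125.8 deg))
= 2.4247e-12 * 1.584958
= 3.8431e-12 m = 0.003843 nm
lambda' = 0.0494 + 0.003843
= 0.053243 nm

0.053243


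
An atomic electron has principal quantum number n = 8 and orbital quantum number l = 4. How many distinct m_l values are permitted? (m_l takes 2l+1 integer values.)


m_l ranges from -l to +l in integer steps
So m_l goes from -4 to +4
Count = 2l + 1 = 2*4 + 1
= 9

9


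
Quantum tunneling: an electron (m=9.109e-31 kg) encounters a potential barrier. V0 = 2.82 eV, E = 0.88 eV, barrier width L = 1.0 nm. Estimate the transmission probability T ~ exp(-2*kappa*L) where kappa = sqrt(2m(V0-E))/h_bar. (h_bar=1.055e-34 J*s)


V0 - E = 1.94 eV = 3.1079e-19 J
kappa = sqrt(2 * m * (V0-E)) / h_bar
= sqrt(2 * 9.109e-31 * 3.1079e-19) / 1.055e-34
= 7.1323e+09 /m
2*kappa*L = 2 * 7.1323e+09 * 1.0e-9
= 14.2646
T = exp(-14.2646) = 6.382005e-07

6.382005e-07


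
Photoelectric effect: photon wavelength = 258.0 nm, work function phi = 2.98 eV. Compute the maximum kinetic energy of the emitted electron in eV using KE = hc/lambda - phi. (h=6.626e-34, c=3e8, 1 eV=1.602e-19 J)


E_photon = hc / lambda
= (6.626e-34)(3e8) / (258.0e-9)
= 7.7047e-19 J
= 4.8094 eV
KE = E_photon - phi
= 4.8094 - 2.98
= 1.8294 eV

1.8294


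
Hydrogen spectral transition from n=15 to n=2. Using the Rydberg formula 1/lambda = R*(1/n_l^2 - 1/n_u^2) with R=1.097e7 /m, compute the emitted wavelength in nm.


1/lambda = R * (1/n_l^2 - 1/n_u^2)
= 1.097e7 * (1/2^2 - 1/15^2)
= 1.097e7 * (0.25 - 0.004444)
= 1.097e7 * 0.245556
= 2.6937e+06 /m
lambda = 1 / 2.6937e+06 = 371.2305 nm

371.2305


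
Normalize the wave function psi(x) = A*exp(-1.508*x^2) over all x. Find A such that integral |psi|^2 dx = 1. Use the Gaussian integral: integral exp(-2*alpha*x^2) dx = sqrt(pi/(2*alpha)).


integral |psi|^2 dx = A^2 * sqrt(pi/(2*alpha)) = 1
A^2 = sqrt(2*alpha/pi)
= sqrt(2 * 1.508 / pi)
= 0.979807
A = sqrt(0.979807)
= 0.9899

0.9899


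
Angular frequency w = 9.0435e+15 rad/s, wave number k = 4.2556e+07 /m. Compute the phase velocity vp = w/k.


vp = w / k
= 9.0435e+15 / 4.2556e+07
= 2.1251e+08 m/s

2.1251e+08


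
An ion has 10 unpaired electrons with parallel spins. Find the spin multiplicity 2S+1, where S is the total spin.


Total spin S = N * (1/2) = 10 * 0.5 = 5.0
Spin multiplicity = 2S + 1
= 2 * 5.0 + 1
= 11

11


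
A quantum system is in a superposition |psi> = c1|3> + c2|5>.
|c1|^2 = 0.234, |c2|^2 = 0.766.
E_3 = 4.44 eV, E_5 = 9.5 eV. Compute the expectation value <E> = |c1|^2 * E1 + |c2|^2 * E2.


<E> = |c1|^2 * E1 + |c2|^2 * E2
= 0.234 * 4.44 + 0.766 * 9.5
= 1.039 + 7.277
= 8.316 eV

8.316


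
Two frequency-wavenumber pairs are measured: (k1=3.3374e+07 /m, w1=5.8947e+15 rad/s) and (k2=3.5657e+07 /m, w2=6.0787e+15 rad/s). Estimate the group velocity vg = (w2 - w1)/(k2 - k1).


vg = (w2 - w1) / (k2 - k1)
= (6.0787e+15 - 5.8947e+15) / (3.5657e+07 - 3.3374e+07)
= 1.8400e+14 / 2.2830e+06
= 8.0596e+07 m/s

8.0596e+07


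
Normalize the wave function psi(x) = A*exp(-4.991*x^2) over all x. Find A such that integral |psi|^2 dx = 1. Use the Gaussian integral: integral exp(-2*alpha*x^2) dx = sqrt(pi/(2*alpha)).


integral |psi|^2 dx = A^2 * sqrt(pi/(2*alpha)) = 1
A^2 = sqrt(2*alpha/pi)
= sqrt(2 * 4.991 / pi)
= 1.782518
A = sqrt(1.782518)
= 1.3351

1.3351


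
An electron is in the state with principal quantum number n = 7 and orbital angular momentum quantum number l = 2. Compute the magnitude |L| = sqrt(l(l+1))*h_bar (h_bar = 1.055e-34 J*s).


L = sqrt(l*(l+1)) * h_bar
= sqrt(2 * 3) * 1.055e-34
= sqrt(6) * 1.055e-34
= 2.4495 * 1.055e-34
= 2.5842e-34 J*s

2.5842e-34


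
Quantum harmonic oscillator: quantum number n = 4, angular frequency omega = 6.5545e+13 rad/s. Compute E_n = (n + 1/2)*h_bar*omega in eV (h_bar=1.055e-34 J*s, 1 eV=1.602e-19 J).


E = (n + 1/2) * h_bar * omega
= (4 + 0.5) * 1.055e-34 * 6.5545e+13
= 4.5 * 6.9150e-21
= 3.1117e-20 J
= 0.1942 eV

0.1942


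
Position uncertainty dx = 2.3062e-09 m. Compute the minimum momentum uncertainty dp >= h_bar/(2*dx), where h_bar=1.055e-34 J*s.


dp = h_bar / (2 * dx)
= 1.055e-34 / (2 * 2.3062e-09)
= 1.055e-34 / 4.6124e-09
= 2.2873e-26 kg*m/s

2.2873e-26


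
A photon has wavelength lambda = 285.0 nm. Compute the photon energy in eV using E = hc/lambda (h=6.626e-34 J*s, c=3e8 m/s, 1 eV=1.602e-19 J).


E = hc / lambda
= (6.626e-34)(3e8) / (285.0e-9)
= 1.9878e-25 / 2.8500e-07
= 6.9747e-19 J
Converting to eV: 6.9747e-19 / 1.602e-19
= 4.3538 eV

4.3538


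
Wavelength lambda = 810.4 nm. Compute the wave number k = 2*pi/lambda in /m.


k = 2 * pi / lambda
= 6.2832 / (810.4e-9)
= 6.2832 / 8.1040e-07
= 7.7532e+06 /m

7.7532e+06


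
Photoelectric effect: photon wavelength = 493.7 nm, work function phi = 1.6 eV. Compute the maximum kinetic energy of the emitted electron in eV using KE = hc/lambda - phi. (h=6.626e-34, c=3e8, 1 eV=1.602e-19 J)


E_photon = hc / lambda
= (6.626e-34)(3e8) / (493.7e-9)
= 4.0263e-19 J
= 2.5133 eV
KE = E_photon - phi
= 2.5133 - 1.6
= 0.9133 eV

0.9133


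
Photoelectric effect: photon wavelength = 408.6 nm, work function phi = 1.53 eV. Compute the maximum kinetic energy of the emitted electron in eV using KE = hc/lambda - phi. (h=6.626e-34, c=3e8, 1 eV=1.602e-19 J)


E_photon = hc / lambda
= (6.626e-34)(3e8) / (408.6e-9)
= 4.8649e-19 J
= 3.0368 eV
KE = E_photon - phi
= 3.0368 - 1.53
= 1.5068 eV

1.5068


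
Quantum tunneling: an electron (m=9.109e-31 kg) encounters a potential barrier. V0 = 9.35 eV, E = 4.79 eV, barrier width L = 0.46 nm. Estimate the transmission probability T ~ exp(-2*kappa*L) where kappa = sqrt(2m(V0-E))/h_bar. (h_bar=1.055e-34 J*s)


V0 - E = 4.56 eV = 7.3051e-19 J
kappa = sqrt(2 * m * (V0-E)) / h_bar
= sqrt(2 * 9.109e-31 * 7.3051e-19) / 1.055e-34
= 1.0935e+10 /m
2*kappa*L = 2 * 1.0935e+10 * 0.46e-9
= 10.06
T = exp(-10.06) = 4.275464e-05

4.275464e-05


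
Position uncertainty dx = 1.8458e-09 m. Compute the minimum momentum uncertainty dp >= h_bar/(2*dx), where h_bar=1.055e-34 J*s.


dp = h_bar / (2 * dx)
= 1.055e-34 / (2 * 1.8458e-09)
= 1.055e-34 / 3.6916e-09
= 2.8578e-26 kg*m/s

2.8578e-26


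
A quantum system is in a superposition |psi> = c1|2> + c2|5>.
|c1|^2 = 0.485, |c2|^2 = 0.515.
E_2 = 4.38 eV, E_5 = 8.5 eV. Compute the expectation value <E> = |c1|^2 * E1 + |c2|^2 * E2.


<E> = |c1|^2 * E1 + |c2|^2 * E2
= 0.485 * 4.38 + 0.515 * 8.5
= 2.1243 + 4.3775
= 6.5018 eV

6.5018


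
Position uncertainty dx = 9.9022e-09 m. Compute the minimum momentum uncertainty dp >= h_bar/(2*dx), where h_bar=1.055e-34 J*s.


dp = h_bar / (2 * dx)
= 1.055e-34 / (2 * 9.9022e-09)
= 1.055e-34 / 1.9804e-08
= 5.3271e-27 kg*m/s

5.3271e-27


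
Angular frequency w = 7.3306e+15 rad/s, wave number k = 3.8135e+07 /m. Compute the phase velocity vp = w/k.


vp = w / k
= 7.3306e+15 / 3.8135e+07
= 1.9223e+08 m/s

1.9223e+08


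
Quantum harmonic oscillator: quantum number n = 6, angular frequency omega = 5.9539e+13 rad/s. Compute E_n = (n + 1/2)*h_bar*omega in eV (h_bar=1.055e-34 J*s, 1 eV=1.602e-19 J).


E = (n + 1/2) * h_bar * omega
= (6 + 0.5) * 1.055e-34 * 5.9539e+13
= 6.5 * 6.2814e-21
= 4.0829e-20 J
= 0.2549 eV

0.2549


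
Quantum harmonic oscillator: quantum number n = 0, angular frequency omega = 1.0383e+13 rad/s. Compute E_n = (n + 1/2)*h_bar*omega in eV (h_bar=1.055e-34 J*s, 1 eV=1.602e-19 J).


E = (n + 1/2) * h_bar * omega
= (0 + 0.5) * 1.055e-34 * 1.0383e+13
= 0.5 * 1.0954e-21
= 5.4770e-22 J
= 0.0034 eV

0.0034


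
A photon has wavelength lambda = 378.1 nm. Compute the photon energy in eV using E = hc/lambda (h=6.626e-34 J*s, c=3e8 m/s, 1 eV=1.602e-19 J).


E = hc / lambda
= (6.626e-34)(3e8) / (378.1e-9)
= 1.9878e-25 / 3.7810e-07
= 5.2573e-19 J
Converting to eV: 5.2573e-19 / 1.602e-19
= 3.2817 eV

3.2817


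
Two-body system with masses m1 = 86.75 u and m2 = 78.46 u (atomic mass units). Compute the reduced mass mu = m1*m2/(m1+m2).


mu = m1 * m2 / (m1 + m2)
= 86.75 * 78.46 / (86.75 + 78.46)
= 6806.405 / 165.21
= 41.1985 u

41.1985


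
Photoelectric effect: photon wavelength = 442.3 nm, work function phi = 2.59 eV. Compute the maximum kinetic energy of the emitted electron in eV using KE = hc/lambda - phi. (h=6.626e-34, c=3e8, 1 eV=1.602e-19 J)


E_photon = hc / lambda
= (6.626e-34)(3e8) / (442.3e-9)
= 4.4942e-19 J
= 2.8054 eV
KE = E_photon - phi
= 2.8054 - 2.59
= 0.2154 eV

0.2154


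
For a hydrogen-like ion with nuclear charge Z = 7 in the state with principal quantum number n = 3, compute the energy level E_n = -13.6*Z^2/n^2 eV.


E_n = -13.6 * Z^2 / n^2
= -13.6 * 7^2 / 3^2
= -13.6 * 49 / 9
= -74.0444 eV

-74.0444


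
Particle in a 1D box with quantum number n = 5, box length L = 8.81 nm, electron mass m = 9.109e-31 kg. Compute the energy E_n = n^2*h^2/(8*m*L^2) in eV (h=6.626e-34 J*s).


E = n^2 * h^2 / (8 * m * L^2)
= 5^2 * (6.626e-34)^2 / (8 * 9.109e-31 * (8.81e-9)^2)
= 25 * 4.3904e-67 / (8 * 9.109e-31 * 7.7616e-17)
= 1.9406e-20 J
= 0.1211 eV

0.1211


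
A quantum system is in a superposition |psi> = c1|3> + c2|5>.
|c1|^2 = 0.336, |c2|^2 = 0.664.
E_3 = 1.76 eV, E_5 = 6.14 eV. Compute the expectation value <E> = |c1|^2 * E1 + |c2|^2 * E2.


<E> = |c1|^2 * E1 + |c2|^2 * E2
= 0.336 * 1.76 + 0.664 * 6.14
= 0.5914 + 4.077
= 4.6683 eV

4.6683


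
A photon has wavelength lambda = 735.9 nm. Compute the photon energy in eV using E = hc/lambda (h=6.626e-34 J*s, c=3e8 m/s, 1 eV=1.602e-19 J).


E = hc / lambda
= (6.626e-34)(3e8) / (735.9e-9)
= 1.9878e-25 / 7.3590e-07
= 2.7012e-19 J
Converting to eV: 2.7012e-19 / 1.602e-19
= 1.6861 eV

1.6861


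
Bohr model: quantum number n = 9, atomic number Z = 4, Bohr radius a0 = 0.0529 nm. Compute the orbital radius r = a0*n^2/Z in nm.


r = a0 * n^2 / Z
= 0.0529 * 9^2 / 4
= 0.0529 * 81 / 4
= 1.0712 nm

1.0712


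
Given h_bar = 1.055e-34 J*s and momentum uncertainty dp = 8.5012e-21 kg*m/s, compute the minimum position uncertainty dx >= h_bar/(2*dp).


dx = h_bar / (2 * dp)
= 1.055e-34 / (2 * 8.5012e-21)
= 1.055e-34 / 1.7002e-20
= 6.2050e-15 m

6.2050e-15


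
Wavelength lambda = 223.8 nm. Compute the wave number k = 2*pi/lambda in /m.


k = 2 * pi / lambda
= 6.2832 / (223.8e-9)
= 6.2832 / 2.2380e-07
= 2.8075e+07 /m

2.8075e+07


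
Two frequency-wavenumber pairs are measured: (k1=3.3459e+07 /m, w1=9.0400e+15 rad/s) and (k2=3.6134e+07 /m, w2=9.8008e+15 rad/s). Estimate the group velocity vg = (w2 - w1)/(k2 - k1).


vg = (w2 - w1) / (k2 - k1)
= (9.8008e+15 - 9.0400e+15) / (3.6134e+07 - 3.3459e+07)
= 7.6080e+14 / 2.6750e+06
= 2.8441e+08 m/s

2.8441e+08


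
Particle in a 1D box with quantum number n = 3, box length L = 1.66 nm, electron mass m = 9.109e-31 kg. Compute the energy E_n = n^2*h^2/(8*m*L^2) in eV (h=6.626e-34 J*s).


E = n^2 * h^2 / (8 * m * L^2)
= 3^2 * (6.626e-34)^2 / (8 * 9.109e-31 * (1.66e-9)^2)
= 9 * 4.3904e-67 / (8 * 9.109e-31 * 2.7556e-18)
= 1.9677e-19 J
= 1.2283 eV

1.2283


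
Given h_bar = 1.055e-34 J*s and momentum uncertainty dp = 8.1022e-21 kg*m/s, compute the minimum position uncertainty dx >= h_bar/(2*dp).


dx = h_bar / (2 * dp)
= 1.055e-34 / (2 * 8.1022e-21)
= 1.055e-34 / 1.6204e-20
= 6.5106e-15 m

6.5106e-15


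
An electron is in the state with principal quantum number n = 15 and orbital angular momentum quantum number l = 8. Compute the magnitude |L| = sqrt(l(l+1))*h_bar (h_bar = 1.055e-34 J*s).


L = sqrt(l*(l+1)) * h_bar
= sqrt(8 * 9) * 1.055e-34
= sqrt(72) * 1.055e-34
= 8.4853 * 1.055e-34
= 8.9520e-34 J*s

8.9520e-34


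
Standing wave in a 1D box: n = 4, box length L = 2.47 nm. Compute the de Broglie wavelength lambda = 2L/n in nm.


lambda = 2L / n
= 2 * 2.47 / 4
= 4.94 / 4
= 1.235 nm

1.235


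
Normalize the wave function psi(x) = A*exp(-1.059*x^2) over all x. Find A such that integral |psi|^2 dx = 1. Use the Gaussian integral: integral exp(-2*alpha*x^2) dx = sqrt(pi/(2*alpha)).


integral |psi|^2 dx = A^2 * sqrt(pi/(2*alpha)) = 1
A^2 = sqrt(2*alpha/pi)
= sqrt(2 * 1.059 / pi)
= 0.821085
A = sqrt(0.821085)
= 0.9061

0.9061


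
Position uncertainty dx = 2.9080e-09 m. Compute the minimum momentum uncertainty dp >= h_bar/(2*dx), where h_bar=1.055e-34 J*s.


dp = h_bar / (2 * dx)
= 1.055e-34 / (2 * 2.9080e-09)
= 1.055e-34 / 5.8160e-09
= 1.8140e-26 kg*m/s

1.8140e-26


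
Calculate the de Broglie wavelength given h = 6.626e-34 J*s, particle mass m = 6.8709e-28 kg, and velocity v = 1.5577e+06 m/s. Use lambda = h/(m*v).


lambda = h / (m * v)
= 6.626e-34 / (6.8709e-28 * 1.5577e+06)
= 6.626e-34 / 1.0703e-21
= 6.1909e-13 m

6.1909e-13


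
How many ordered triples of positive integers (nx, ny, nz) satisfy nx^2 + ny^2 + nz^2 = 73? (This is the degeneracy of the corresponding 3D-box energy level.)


Enumerate all (nx, ny, nz) with nx^2 + ny^2 + nz^2 = 73:
(1,6,6)
(6,1,6)
(6,6,1)
Total degeneracy = 3

3


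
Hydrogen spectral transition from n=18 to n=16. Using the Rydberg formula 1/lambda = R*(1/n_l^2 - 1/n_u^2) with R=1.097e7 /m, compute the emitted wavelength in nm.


1/lambda = R * (1/n_l^2 - 1/n_u^2)
= 1.097e7 * (1/16^2 - 1/18^2)
= 1.097e7 * (0.003906 - 0.003086)
= 1.097e7 * 0.00082
= 8.9935e+03 /m
lambda = 1 / 8.9935e+03 = 111190.9486 nm

111190.9486


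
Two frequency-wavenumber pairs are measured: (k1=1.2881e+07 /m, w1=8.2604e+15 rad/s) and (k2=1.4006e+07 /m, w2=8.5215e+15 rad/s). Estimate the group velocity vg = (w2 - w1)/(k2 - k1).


vg = (w2 - w1) / (k2 - k1)
= (8.5215e+15 - 8.2604e+15) / (1.4006e+07 - 1.2881e+07)
= 2.6110e+14 / 1.1250e+06
= 2.3209e+08 m/s

2.3209e+08


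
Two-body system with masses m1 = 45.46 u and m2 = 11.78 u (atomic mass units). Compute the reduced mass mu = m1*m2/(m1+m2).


mu = m1 * m2 / (m1 + m2)
= 45.46 * 11.78 / (45.46 + 11.78)
= 535.5188 / 57.24
= 9.3557 u

9.3557


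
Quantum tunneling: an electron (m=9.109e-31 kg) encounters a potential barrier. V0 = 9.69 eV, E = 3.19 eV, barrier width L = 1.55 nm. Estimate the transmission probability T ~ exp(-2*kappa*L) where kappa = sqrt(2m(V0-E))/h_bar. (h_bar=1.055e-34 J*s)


V0 - E = 6.5 eV = 1.0413e-18 J
kappa = sqrt(2 * m * (V0-E)) / h_bar
= sqrt(2 * 9.109e-31 * 1.0413e-18) / 1.055e-34
= 1.3055e+10 /m
2*kappa*L = 2 * 1.3055e+10 * 1.55e-9
= 40.4713
T = exp(-40.4713) = 2.651692e-18

2.651692e-18


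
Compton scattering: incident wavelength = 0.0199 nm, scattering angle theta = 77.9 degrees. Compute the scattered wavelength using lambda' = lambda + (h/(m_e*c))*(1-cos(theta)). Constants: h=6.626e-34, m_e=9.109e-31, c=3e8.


Compton wavelength: h/(m_e*c) = 2.4247e-12 m
d_lambda = 2.4247e-12 * (1 - cos(77.9 deg))
= 2.4247e-12 * 0.790381
= 1.9164e-12 m = 0.001916 nm
lambda' = 0.0199 + 0.001916
= 0.021816 nm

0.021816


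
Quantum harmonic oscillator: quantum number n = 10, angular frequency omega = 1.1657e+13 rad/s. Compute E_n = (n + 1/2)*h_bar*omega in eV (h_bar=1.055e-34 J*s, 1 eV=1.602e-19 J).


E = (n + 1/2) * h_bar * omega
= (10 + 0.5) * 1.055e-34 * 1.1657e+13
= 10.5 * 1.2298e-21
= 1.2913e-20 J
= 0.0806 eV

0.0806


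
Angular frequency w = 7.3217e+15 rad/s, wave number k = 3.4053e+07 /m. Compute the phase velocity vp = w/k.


vp = w / k
= 7.3217e+15 / 3.4053e+07
= 2.1501e+08 m/s

2.1501e+08


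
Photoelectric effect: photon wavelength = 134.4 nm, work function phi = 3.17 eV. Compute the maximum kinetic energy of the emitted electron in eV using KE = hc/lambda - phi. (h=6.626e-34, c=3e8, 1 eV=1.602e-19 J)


E_photon = hc / lambda
= (6.626e-34)(3e8) / (134.4e-9)
= 1.4790e-18 J
= 9.2323 eV
KE = E_photon - phi
= 9.2323 - 3.17
= 6.0623 eV

6.0623


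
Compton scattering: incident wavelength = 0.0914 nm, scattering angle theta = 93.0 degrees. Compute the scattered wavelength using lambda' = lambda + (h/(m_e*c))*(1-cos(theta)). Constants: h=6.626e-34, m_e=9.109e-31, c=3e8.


Compton wavelength: h/(m_e*c) = 2.4247e-12 m
d_lambda = 2.4247e-12 * (1 - cos(93.0 deg))
= 2.4247e-12 * 1.052336
= 2.5516e-12 m = 0.002552 nm
lambda' = 0.0914 + 0.002552
= 0.093952 nm

0.093952


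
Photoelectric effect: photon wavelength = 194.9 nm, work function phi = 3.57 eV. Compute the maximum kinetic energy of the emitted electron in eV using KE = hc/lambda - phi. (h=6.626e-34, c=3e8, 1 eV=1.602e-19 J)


E_photon = hc / lambda
= (6.626e-34)(3e8) / (194.9e-9)
= 1.0199e-18 J
= 6.3665 eV
KE = E_photon - phi
= 6.3665 - 3.57
= 2.7965 eV

2.7965


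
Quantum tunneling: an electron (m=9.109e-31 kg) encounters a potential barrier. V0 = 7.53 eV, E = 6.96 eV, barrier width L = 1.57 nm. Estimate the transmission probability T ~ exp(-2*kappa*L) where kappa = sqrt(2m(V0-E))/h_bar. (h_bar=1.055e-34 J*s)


V0 - E = 0.57 eV = 9.1314e-20 J
kappa = sqrt(2 * m * (V0-E)) / h_bar
= sqrt(2 * 9.109e-31 * 9.1314e-20) / 1.055e-34
= 3.8660e+09 /m
2*kappa*L = 2 * 3.8660e+09 * 1.57e-9
= 12.1394
T = exp(-12.1394) = 5.344877e-06

5.344877e-06
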